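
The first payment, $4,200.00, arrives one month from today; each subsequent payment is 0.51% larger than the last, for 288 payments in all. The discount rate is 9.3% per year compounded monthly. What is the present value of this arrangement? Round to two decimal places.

Periodic rate r = 0.093/12 per month; n is counted in months.
Growing ordinary annuity: PV = PMT₁ × [1 − ((1+g)/(1+r))^n] / (r − g) = 4,200 × [1 − ((1+0.0051)/(1+r))^288] / (r − 0.0051) = $842,458.29.

$842,458.29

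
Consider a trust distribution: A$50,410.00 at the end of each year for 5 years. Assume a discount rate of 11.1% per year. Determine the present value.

A$185,842.44

This is an ordinary annuity: 5 payments of A$50,410.00 at the end of each year.
Periodic rate r = 0.111 per year.
PV = PMT × [(1 − (1+r)^−n)/r] = 50,410 × [1 − (1+r)^−5] / r = A$185,842.44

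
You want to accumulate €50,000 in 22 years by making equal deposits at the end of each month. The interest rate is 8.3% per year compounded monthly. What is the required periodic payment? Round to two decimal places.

€66.89

Level ordinary annuity; solve FV = PMT × [((1+r)^n − 1)/r] for PMT.
Periodic rate r = 0.083/12 per month; n is counted in months.
With n = 264: PMT = 50,000 / ([((1+r)^n − 1)/r]) = €66.89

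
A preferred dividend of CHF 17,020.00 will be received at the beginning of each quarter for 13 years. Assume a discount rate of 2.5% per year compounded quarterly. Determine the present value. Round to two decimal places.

CHF 758,332.60

This is an annuity due: 52 payments of CHF 17,020.00 at the beginning of each quarter.
Periodic rate r = 0.025/4 per quarter; n is counted in quarters.
PV = PMT × [(1 − (1+r)^−n)/r] × (1+r) = 17,020 × [1 − (1+r)^−52] / r × (1+r) = CHF 758,332.60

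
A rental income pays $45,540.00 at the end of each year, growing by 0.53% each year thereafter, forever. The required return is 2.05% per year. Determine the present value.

Periodic rate r = 0.0205 per year.
Growing perpetuity (Gordon): PV = PMT₁ / (r − g) = 45,540 / (r − 0.0053) = $2,996,052.63.

$2,996,052.63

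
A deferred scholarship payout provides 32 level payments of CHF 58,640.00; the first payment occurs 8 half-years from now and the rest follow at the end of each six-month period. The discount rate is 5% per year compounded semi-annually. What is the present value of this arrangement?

CHF 1,077,859.13

Ordinary annuity of 32 payments, first payment at period 8.
Periodic rate r = 0.05/2 per half-year; n is counted in half-years.
The ordinary-annuity PV formula values the stream one period before the first payment (period 7); discount that back 7 periods:
PV₀ = 58,640 × [1 − (1+r)^−32] / r × (1+r)^−7 = CHF 1,077,859.13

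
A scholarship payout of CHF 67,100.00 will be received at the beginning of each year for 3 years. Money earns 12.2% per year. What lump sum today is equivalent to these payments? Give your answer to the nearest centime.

This is an annuity due: 3 payments of CHF 67,100.00 at the beginning of each year.
Periodic rate r = 0.122 per year.
PV = PMT × [(1 − (1+r)^−n)/r] × (1+r) = 67,100 × [1 − (1+r)^−3] / r × (1+r) = CHF 180,205.10

CHF 180,205.10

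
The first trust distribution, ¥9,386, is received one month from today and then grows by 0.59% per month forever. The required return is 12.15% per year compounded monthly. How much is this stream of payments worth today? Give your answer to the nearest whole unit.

Periodic rate r = 0.1215/12 per month.
Growing perpetuity (Gordon): PV = PMT₁ / (r − g) = 9,386 / (r − 0.0059) = ¥2,221,538.

¥2,221,538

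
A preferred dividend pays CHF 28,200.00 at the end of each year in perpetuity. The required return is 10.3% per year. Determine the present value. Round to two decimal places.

Periodic rate r = 0.103 per year.
Level perpetuity: PV = PMT / r = 28,200 / (0.103) = CHF 273,786.41.

CHF 273,786.41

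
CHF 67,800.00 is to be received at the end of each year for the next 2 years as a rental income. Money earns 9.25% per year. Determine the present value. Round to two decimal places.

This is an ordinary annuity: 2 payments of CHF 67,800.00 at the end of each year.
Periodic rate r = 0.0925 per year.
PV = PMT × [(1 − (1+r)^−n)/r] = 67,800 × [1 − (1+r)^−2] / r = CHF 118,864.53

CHF 118,864.53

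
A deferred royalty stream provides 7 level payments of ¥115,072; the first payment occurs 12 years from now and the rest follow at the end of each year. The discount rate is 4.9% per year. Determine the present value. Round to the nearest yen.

¥394,840

Ordinary annuity of 7 payments, first payment at period 12.
Periodic rate r = 0.049 per year.
The ordinary-annuity PV formula values the stream one period before the first payment (period 11); discount that back 11 periods:
PV₀ = 115,072 × [1 − (1+r)^−7] / r × (1+r)^−11 = ¥394,840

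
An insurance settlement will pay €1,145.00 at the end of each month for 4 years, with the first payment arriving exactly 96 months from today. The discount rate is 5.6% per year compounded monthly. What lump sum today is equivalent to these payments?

€31,573.41

Ordinary annuity of 48 payments, first payment at period 96.
Periodic rate r = 0.056/12 per month; n is counted in months.
The ordinary-annuity PV formula values the stream one period before the first payment (period 95); discount that back 95 periods:
PV₀ = 1,145 × [1 − (1+r)^−48] / r × (1+r)^−95 = €31,573.41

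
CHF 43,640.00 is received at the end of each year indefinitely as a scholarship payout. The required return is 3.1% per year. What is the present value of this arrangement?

CHF 1,407,741.94

Periodic rate r = 0.031 per year.
Level perpetuity: PV = PMT / r = 43,640 / (0.031) = CHF 1,407,741.94.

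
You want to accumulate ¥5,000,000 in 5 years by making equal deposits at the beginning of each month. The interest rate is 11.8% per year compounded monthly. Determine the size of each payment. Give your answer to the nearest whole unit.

Level annuity due; solve FV = PMT × [((1+r)^n − 1)/r] × (1+r) for PMT.
Periodic rate r = 0.118/12 per month; n is counted in months.
With n = 60: PMT = 5,000,000 / ([((1+r)^n − 1)/r] × (1+r)) = ¥60,952

¥60,952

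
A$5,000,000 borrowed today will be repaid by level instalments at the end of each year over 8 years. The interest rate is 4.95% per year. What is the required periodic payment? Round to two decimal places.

Level ordinary annuity; solve PV = PMT × [(1 − (1+r)^−n)/r] for PMT.
Periodic rate r = 0.0495 per year.
With n = 8: PMT = 5,000,000 / ([(1 − (1+r)^−n)/r]) = A$772,046.20

A$772,046.20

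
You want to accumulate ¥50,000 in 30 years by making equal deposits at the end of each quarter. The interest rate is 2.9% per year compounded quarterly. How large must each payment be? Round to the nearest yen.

Level ordinary annuity; solve FV = PMT × [((1+r)^n − 1)/r] for PMT.
Periodic rate r = 0.029/4 per quarter; n is counted in quarters.
With n = 120: PMT = 50,000 / ([((1+r)^n − 1)/r]) = ¥263

¥263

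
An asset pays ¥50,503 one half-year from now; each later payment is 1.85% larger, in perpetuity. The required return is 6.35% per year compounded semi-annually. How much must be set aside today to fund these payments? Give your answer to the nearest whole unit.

Periodic rate r = 0.0635/2 per half-year.
Growing perpetuity (Gordon): PV = PMT₁ / (r − g) = 50,503 / (r − 0.0185) = ¥3,811,547.

¥3,811,547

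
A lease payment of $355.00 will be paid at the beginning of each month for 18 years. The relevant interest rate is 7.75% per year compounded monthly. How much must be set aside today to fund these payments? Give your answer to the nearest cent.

$41,550.30

This is an annuity due: 216 payments of $355.00 at the beginning of each month.
Periodic rate r = 0.0775/12 per month; n is counted in months.
PV = PMT × [(1 − (1+r)^−n)/r] × (1+r) = 355 × [1 − (1+r)^−216] / r × (1+r) = $41,550.30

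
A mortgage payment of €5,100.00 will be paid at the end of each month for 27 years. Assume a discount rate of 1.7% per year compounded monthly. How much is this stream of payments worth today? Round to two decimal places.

€1,324,366.07

This is an ordinary annuity: 324 payments of €5,100.00 at the end of each month.
Periodic rate r = 0.017/12 per month; n is counted in months.
PV = PMT × [(1 − (1+r)^−n)/r] = 5,100 × [1 − (1+r)^−324] / r = €1,324,366.07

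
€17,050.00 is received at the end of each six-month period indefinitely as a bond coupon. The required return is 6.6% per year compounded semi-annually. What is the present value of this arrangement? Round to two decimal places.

Periodic rate r = 0.066/2 per half-year.
Level perpetuity: PV = PMT / r = 17,050 / (0.066/2) = €516,666.67.

€516,666.67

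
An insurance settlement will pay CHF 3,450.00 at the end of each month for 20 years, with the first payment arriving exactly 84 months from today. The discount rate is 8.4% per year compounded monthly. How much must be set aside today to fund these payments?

Ordinary annuity of 240 payments, first payment at period 84.
Periodic rate r = 0.084/12 per month; n is counted in months.
The ordinary-annuity PV formula values the stream one period before the first payment (period 83); discount that back 83 periods:
PV₀ = 3,450 × [1 − (1+r)^−240] / r × (1+r)^−83 = CHF 224,447.87

CHF 224,447.87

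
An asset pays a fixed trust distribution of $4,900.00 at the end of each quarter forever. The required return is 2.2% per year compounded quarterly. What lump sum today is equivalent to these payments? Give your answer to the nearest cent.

Periodic rate r = 0.022/4 per quarter.
Level perpetuity: PV = PMT / r = 4,900 / (0.022/4) = $890,909.09.

$890,909.09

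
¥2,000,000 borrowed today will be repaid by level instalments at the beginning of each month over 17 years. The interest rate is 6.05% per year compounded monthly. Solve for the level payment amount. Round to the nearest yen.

¥15,639

Level annuity due; solve PV = PMT × [(1 − (1+r)^−n)/r] × (1+r) for PMT.
Periodic rate r = 0.0605/12 per month; n is counted in months.
With n = 204: PMT = 2,000,000 / ([(1 − (1+r)^−n)/r] × (1+r)) = ¥15,639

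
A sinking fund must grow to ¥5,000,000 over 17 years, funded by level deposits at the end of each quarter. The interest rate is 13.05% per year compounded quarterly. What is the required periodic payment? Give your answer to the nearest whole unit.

Level ordinary annuity; solve FV = PMT × [((1+r)^n − 1)/r] for PMT.
Periodic rate r = 0.1305/4 per quarter; n is counted in quarters.
With n = 68: PMT = 5,000,000 / ([((1+r)^n − 1)/r]) = ¥20,718

¥20,718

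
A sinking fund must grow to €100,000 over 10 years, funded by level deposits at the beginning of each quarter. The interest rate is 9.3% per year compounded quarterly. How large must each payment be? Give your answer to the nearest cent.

€1,507.08

Level annuity due; solve FV = PMT × [((1+r)^n − 1)/r] × (1+r) for PMT.
Periodic rate r = 0.093/4 per quarter; n is counted in quarters.
With n = 40: PMT = 100,000 / ([((1+r)^n − 1)/r] × (1+r)) = €1,507.08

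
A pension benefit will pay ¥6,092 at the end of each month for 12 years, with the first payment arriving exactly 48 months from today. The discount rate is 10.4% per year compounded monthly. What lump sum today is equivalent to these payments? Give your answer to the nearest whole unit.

¥333,323

Ordinary annuity of 144 payments, first payment at period 48.
Periodic rate r = 0.104/12 per month; n is counted in months.
The ordinary-annuity PV formula values the stream one period before the first payment (period 47); discount that back 47 periods:
PV₀ = 6,092 × [1 − (1+r)^−144] / r × (1+r)^−47 = ¥333,323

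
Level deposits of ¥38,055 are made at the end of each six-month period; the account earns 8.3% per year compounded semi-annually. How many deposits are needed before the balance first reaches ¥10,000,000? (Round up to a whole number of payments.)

Periodic rate r = 0.083/2 per half-year; n is counted in half-years.
Ordinary annuity FV: 10,000,000 = 38,055 × [((1+r)^n − 1)/r].
(1+r)^n = 1 + 10,000,000 × r / 38,055, so n = ln(1 + 10,000,000·r/38,055) / ln(1+r) = 60.92.
Round up to a whole number of payments: n = 61.

61 payments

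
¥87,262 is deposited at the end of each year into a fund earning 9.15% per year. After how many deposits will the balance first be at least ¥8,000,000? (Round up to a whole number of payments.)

Periodic rate r = 0.0915 per year.
Ordinary annuity FV: 8,000,000 = 87,262 × [((1+r)^n − 1)/r].
(1+r)^n = 1 + 8,000,000 × r / 87,262, so n = ln(1 + 8,000,000·r/87,262) / ln(1+r) = 25.58.
Round up to a whole number of payments: n = 26.

26 payments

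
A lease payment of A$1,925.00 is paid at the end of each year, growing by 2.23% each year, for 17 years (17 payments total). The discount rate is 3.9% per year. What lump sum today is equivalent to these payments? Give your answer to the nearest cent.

A$27,754.54

Periodic rate r = 0.039 per year.
Growing ordinary annuity: PV = PMT₁ × [1 − ((1+g)/(1+r))^n] / (r − g) = 1,925 × [1 − ((1+0.0223)/(1+r))^17] / (r − 0.0223) = A$27,754.54.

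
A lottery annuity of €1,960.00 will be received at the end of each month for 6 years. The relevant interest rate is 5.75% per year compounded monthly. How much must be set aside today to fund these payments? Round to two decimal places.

This is an ordinary annuity: 72 payments of €1,960.00 at the end of each month.
Periodic rate r = 0.0575/12 per month; n is counted in months.
PV = PMT × [(1 − (1+r)^−n)/r] = 1,960 × [1 − (1+r)^−72] / r = €119,111.78

€119,111.78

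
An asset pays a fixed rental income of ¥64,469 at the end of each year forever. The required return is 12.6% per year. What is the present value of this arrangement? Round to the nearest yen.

Periodic rate r = 0.126 per year.
Level perpetuity: PV = PMT / r = 64,469 / (0.126) = ¥511,659.

¥511,659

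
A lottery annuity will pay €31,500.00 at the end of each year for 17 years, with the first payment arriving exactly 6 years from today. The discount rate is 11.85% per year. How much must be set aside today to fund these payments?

Ordinary annuity of 17 payments, first payment at period 6.
Periodic rate r = 0.1185 per year.
The ordinary-annuity PV formula values the stream one period before the first payment (period 5); discount that back 5 periods:
PV₀ = 31,500 × [1 − (1+r)^−17] / r × (1+r)^−5 = €129,223.50

€129,223.50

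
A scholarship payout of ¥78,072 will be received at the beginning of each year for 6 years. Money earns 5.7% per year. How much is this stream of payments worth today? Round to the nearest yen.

This is an annuity due: 6 payments of ¥78,072 at the beginning of each year.
Periodic rate r = 0.057 per year.
PV = PMT × [(1 − (1+r)^−n)/r] × (1+r) = 78,072 × [1 − (1+r)^−6] / r × (1+r) = ¥409,641

¥409,641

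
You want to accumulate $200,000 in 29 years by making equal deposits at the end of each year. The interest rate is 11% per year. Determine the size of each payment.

Level ordinary annuity; solve FV = PMT × [((1+r)^n − 1)/r] for PMT.
Periodic rate r = 0.11 per year.
With n = 29: PMT = 200,000 / ([((1+r)^n − 1)/r]) = $1,121.09

$1,121.09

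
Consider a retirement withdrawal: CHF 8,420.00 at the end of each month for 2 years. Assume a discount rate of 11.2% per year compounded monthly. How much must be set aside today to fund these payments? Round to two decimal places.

CHF 180,296.90

This is an ordinary annuity: 24 payments of CHF 8,420.00 at the end of each month.
Periodic rate r = 0.112/12 per month; n is counted in months.
PV = PMT × [(1 − (1+r)^−n)/r] = 8,420 × [1 − (1+r)^−24] / r = CHF 180,296.90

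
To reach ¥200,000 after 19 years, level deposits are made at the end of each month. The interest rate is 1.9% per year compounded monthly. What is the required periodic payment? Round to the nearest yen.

Level ordinary annuity; solve FV = PMT × [((1+r)^n − 1)/r] for PMT.
Periodic rate r = 0.019/12 per month; n is counted in months.
With n = 228: PMT = 200,000 / ([((1+r)^n − 1)/r]) = ¥729

¥729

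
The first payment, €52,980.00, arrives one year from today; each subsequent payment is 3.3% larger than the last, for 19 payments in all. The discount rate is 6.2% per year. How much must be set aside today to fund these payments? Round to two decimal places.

€747,318.00

Periodic rate r = 0.062 per year.
Growing ordinary annuity: PV = PMT₁ × [1 − ((1+g)/(1+r))^n] / (r − g) = 52,980 × [1 − ((1+0.033)/(1+r))^19] / (r − 0.033) = €747,318.00.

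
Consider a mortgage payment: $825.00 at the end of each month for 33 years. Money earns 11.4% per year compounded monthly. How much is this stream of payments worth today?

$84,787.98

This is an ordinary annuity: 396 payments of $825.00 at the end of each month.
Periodic rate r = 0.114/12 per month; n is counted in months.
PV = PMT × [(1 − (1+r)^−n)/r] = 825 × [1 − (1+r)^−396] / r = $84,787.98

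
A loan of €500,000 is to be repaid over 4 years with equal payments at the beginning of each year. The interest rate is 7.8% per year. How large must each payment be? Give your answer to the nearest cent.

Level annuity due; solve PV = PMT × [(1 − (1+r)^−n)/r] × (1+r) for PMT.
Periodic rate r = 0.078 per year.
With n = 4: PMT = 500,000 / ([(1 − (1+r)^−n)/r] × (1+r)) = €139,414.58

€139,414.58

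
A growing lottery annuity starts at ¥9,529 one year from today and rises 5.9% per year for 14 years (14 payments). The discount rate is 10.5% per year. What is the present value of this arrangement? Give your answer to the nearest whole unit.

¥92,927

Periodic rate r = 0.105 per year.
Growing ordinary annuity: PV = PMT₁ × [1 − ((1+g)/(1+r))^n] / (r − g) = 9,529 × [1 − ((1+0.059)/(1+r))^14] / (r − 0.059) = ¥92,927.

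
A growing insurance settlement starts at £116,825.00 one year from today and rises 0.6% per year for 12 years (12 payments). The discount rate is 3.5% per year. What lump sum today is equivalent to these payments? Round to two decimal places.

Periodic rate r = 0.035 per year.
Growing ordinary annuity: PV = PMT₁ × [1 − ((1+g)/(1+r))^n] / (r − g) = 116,825 × [1 − ((1+0.006)/(1+r))^12] / (r − 0.006) = £1,164,076.65.

£1,164,076.65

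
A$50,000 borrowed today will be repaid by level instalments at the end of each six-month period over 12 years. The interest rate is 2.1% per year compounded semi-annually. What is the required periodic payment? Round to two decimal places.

A$2,367.71

Level ordinary annuity; solve PV = PMT × [(1 − (1+r)^−n)/r] for PMT.
Periodic rate r = 0.021/2 per half-year; n is counted in half-years.
With n = 24: PMT = 50,000 / ([(1 − (1+r)^−n)/r]) = A$2,367.71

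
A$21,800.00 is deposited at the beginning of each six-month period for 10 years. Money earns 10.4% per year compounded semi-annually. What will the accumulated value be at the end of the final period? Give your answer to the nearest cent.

This is an annuity due: 20 deposits of A$21,800.00 at the beginning of each six-month period.
Periodic rate r = 0.104/2 per half-year; n is counted in half-years.
FV = PMT × [((1+r)^n − 1)/r] × (1+r) = 21,800 × [(1+r)^20 − 1] / r × (1+r) = A$774,549.62

A$774,549.62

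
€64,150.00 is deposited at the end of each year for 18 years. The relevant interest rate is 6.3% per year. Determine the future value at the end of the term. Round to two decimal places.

€2,039,868.49

This is an ordinary annuity: 18 deposits of €64,150.00 at the end of each year.
Periodic rate r = 0.063 per year.
FV = PMT × [((1+r)^n − 1)/r] = 64,150 × [(1+r)^18 − 1] / r = €2,039,868.49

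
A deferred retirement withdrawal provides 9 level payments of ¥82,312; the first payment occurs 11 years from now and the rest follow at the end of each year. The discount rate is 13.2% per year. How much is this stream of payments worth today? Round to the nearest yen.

Ordinary annuity of 9 payments, first payment at period 11.
Periodic rate r = 0.132 per year.
The ordinary-annuity PV formula values the stream one period before the first payment (period 10); discount that back 10 periods:
PV₀ = 82,312 × [1 − (1+r)^−9] / r × (1+r)^−10 = ¥121,348

¥121,348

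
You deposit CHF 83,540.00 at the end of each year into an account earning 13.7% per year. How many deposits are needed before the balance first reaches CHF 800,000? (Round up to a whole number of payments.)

Periodic rate r = 0.137 per year.
Ordinary annuity FV: 800,000 = 83,540 × [((1+r)^n − 1)/r].
(1+r)^n = 1 + 800,000 × r / 83,540, so n = ln(1 + 800,000·r/83,540) / ln(1+r) = 6.53.
Round up to a whole number of payments: n = 7.

7 payments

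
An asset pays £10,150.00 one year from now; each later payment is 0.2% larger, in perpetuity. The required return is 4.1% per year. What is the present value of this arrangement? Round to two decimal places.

£260,256.41

Periodic rate r = 0.041 per year.
Growing perpetuity (Gordon): PV = PMT₁ / (r − g) = 10,150 / (r − 0.002) = £260,256.41.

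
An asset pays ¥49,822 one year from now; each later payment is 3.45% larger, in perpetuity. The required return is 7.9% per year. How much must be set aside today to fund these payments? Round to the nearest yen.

¥1,119,596

Periodic rate r = 0.079 per year.
Growing perpetuity (Gordon): PV = PMT₁ / (r − g) = 49,822 / (r − 0.0345) = ¥1,119,596.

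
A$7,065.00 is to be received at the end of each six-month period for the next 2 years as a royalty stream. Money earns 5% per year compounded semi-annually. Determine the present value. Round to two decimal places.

This is an ordinary annuity: 4 payments of A$7,065.00 at the end of each six-month period.
Periodic rate r = 0.05/2 per half-year; n is counted in half-years.
PV = PMT × [(1 − (1+r)^−n)/r] = 7,065 × [1 − (1+r)^−4] / r = A$26,578.35

A$26,578.35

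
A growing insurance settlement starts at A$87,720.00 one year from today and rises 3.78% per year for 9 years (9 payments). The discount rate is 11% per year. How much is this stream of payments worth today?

Periodic rate r = 0.11 per year.
Growing ordinary annuity: PV = PMT₁ × [1 − ((1+g)/(1+r))^n] / (r − g) = 87,720 × [1 − ((1+0.0378)/(1+r))^9] / (r − 0.0378) = A$551,707.91.

A$551,707.91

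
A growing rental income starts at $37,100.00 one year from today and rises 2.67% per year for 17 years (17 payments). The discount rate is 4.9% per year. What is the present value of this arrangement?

Periodic rate r = 0.049 per year.
Growing ordinary annuity: PV = PMT₁ × [1 − ((1+g)/(1+r))^n] / (r − g) = 37,100 × [1 − ((1+0.0267)/(1+r))^17] / (r − 0.0267) = $509,091.09.

$509,091.09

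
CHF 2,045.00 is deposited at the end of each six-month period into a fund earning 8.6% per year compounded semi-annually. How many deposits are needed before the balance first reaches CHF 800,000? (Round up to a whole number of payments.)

Periodic rate r = 0.086/2 per half-year; n is counted in half-years.
Ordinary annuity FV: 800,000 = 2,045 × [((1+r)^n − 1)/r].
(1+r)^n = 1 + 800,000 × r / 2,045, so n = ln(1 + 800,000·r/2,045) / ln(1+r) = 68.42.
Round up to a whole number of payments: n = 69.

69 payments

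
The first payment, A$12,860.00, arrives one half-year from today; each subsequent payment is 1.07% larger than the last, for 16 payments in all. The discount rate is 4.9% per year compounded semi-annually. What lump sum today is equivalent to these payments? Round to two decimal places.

A$181,770.99

Periodic rate r = 0.049/2 per half-year; n is counted in half-years.
Growing ordinary annuity: PV = PMT₁ × [1 − ((1+g)/(1+r))^n] / (r − g) = 12,860 × [1 − ((1+0.0107)/(1+r))^16] / (r − 0.0107) = A$181,770.99.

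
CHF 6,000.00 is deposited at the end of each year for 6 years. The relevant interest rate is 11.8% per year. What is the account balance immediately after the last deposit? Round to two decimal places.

This is an ordinary annuity: 6 deposits of CHF 6,000.00 at the end of each year.
Periodic rate r = 0.118 per year.
FV = PMT × [((1+r)^n − 1)/r] = 6,000 × [(1+r)^6 − 1] / r = CHF 48,445.87

CHF 48,445.87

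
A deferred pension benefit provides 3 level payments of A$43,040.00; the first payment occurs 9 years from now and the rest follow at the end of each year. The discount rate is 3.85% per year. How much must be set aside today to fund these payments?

A$88,539.10

Ordinary annuity of 3 payments, first payment at period 9.
Periodic rate r = 0.0385 per year.
The ordinary-annuity PV formula values the stream one period before the first payment (period 8); discount that back 8 periods:
PV₀ = 43,040 × [1 − (1+r)^−3] / r × (1+r)^−8 = A$88,539.10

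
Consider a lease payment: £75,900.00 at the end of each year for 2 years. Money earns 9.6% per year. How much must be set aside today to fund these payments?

£132,437.80

This is an ordinary annuity: 2 payments of £75,900.00 at the end of each year.
Periodic rate r = 0.096 per year.
PV = PMT × [(1 − (1+r)^−n)/r] = 75,900 × [1 − (1+r)^−2] / r = £132,437.80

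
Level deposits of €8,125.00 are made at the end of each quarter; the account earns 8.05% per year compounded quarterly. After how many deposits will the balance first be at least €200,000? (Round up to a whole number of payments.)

Periodic rate r = 0.0805/4 per quarter; n is counted in quarters.
Ordinary annuity FV: 200,000 = 8,125 × [((1+r)^n − 1)/r].
(1+r)^n = 1 + 200,000 × r / 8,125, so n = ln(1 + 200,000·r/8,125) / ln(1+r) = 20.19.
Round up to a whole number of payments: n = 21.

21 payments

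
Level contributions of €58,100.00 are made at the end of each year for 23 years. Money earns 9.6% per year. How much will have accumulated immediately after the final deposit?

This is an ordinary annuity: 23 deposits of €58,100.00 at the end of each year.
Periodic rate r = 0.096 per year.
FV = PMT × [((1+r)^n − 1)/r] = 58,100 × [(1+r)^23 − 1] / r = €4,378,442.93

€4,378,442.93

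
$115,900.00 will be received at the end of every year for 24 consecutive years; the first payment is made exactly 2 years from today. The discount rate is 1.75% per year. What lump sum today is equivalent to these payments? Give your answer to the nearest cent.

Ordinary annuity of 24 payments, first payment at period 2.
Periodic rate r = 0.0175 per year.
The ordinary-annuity PV formula values the stream one period before the first payment (period 1); discount that back 1 periods:
PV₀ = 115,900 × [1 − (1+r)^−24] / r × (1+r)^−1 = $2,216,701.20

$2,216,701.20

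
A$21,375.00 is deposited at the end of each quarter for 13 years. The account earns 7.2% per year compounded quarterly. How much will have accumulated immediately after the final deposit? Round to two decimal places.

This is an ordinary annuity: 52 deposits of A$21,375.00 at the end of each quarter.
Periodic rate r = 0.072/4 per quarter; n is counted in quarters.
FV = PMT × [((1+r)^n − 1)/r] = 21,375 × [(1+r)^52 − 1] / r = A$1,815,242.39

A$1,815,242.39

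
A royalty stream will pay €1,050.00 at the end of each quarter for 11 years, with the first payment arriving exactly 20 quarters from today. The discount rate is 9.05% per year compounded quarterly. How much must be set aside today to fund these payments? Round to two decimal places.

€19,001.95

Ordinary annuity of 44 payments, first payment at period 20.
Periodic rate r = 0.0905/4 per quarter; n is counted in quarters.
The ordinary-annuity PV formula values the stream one period before the first payment (period 19); discount that back 19 periods:
PV₀ = 1,050 × [1 − (1+r)^−44] / r × (1+r)^−19 = €19,001.95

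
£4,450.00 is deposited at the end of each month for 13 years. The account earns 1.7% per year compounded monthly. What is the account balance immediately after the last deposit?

£776,273.83

This is an ordinary annuity: 156 deposits of £4,450.00 at the end of each month.
Periodic rate r = 0.017/12 per month; n is counted in months.
FV = PMT × [((1+r)^n − 1)/r] = 4,450 × [(1+r)^156 − 1] / r = £776,273.83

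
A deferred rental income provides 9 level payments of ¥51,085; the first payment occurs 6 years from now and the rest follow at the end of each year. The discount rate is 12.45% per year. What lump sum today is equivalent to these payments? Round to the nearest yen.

¥148,829

Ordinary annuity of 9 payments, first payment at period 6.
Periodic rate r = 0.1245 per year.
The ordinary-annuity PV formula values the stream one period before the first payment (period 5); discount that back 5 periods:
PV₀ = 51,085 × [1 − (1+r)^−9] / r × (1+r)^−5 = ¥148,829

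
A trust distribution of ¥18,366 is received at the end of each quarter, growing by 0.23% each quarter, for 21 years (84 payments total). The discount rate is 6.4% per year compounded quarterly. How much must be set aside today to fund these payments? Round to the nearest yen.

¥912,004

Periodic rate r = 0.064/4 per quarter; n is counted in quarters.
Growing ordinary annuity: PV = PMT₁ × [1 − ((1+g)/(1+r))^n] / (r − g) = 18,366 × [1 − ((1+0.0023)/(1+r))^84] / (r − 0.0023) = ¥912,004.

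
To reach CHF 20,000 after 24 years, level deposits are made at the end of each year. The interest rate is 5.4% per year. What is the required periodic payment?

CHF 426.33

Level ordinary annuity; solve FV = PMT × [((1+r)^n − 1)/r] for PMT.
Periodic rate r = 0.054 per year.
With n = 24: PMT = 20,000 / ([((1+r)^n − 1)/r]) = CHF 426.33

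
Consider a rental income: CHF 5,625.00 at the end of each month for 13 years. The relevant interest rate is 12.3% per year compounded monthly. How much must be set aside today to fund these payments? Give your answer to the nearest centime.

This is an ordinary annuity: 156 payments of CHF 5,625.00 at the end of each month.
Periodic rate r = 0.123/12 per month; n is counted in months.
PV = PMT × [(1 − (1+r)^−n)/r] = 5,625 × [1 − (1+r)^−156] / r = CHF 436,966.37

CHF 436,966.37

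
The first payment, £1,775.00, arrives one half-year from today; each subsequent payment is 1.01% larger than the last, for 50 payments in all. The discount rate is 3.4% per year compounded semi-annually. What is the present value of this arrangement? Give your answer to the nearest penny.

£74,217.26

Periodic rate r = 0.034/2 per half-year; n is counted in half-years.
Growing ordinary annuity: PV = PMT₁ × [1 − ((1+g)/(1+r))^n] / (r − g) = 1,775 × [1 − ((1+0.0101)/(1+r))^50] / (r − 0.0101) = £74,217.26.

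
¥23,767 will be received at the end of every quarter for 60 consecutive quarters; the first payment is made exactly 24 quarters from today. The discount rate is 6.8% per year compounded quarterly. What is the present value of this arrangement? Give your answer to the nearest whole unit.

Ordinary annuity of 60 payments, first payment at period 24.
Periodic rate r = 0.068/4 per quarter; n is counted in quarters.
The ordinary-annuity PV formula values the stream one period before the first payment (period 23); discount that back 23 periods:
PV₀ = 23,767 × [1 − (1+r)^−60] / r × (1+r)^−23 = ¥603,679

¥603,679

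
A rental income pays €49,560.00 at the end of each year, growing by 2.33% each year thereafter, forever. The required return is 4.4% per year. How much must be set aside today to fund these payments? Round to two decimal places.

€2,394,202.90

Periodic rate r = 0.044 per year.
Growing perpetuity (Gordon): PV = PMT₁ / (r − g) = 49,560 / (r − 0.0233) = €2,394,202.90.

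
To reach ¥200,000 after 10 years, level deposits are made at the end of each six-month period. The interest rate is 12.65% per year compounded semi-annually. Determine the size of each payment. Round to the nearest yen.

¥5,250

Level ordinary annuity; solve FV = PMT × [((1+r)^n − 1)/r] for PMT.
Periodic rate r = 0.1265/2 per half-year; n is counted in half-years.
With n = 20: PMT = 200,000 / ([((1+r)^n − 1)/r]) = ¥5,250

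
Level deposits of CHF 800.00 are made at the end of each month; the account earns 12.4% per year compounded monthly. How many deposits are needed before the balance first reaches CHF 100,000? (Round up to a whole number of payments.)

Periodic rate r = 0.124/12 per month; n is counted in months.
Ordinary annuity FV: 100,000 = 800 × [((1+r)^n − 1)/r].
(1+r)^n = 1 + 100,000 × r / 800, so n = ln(1 + 100,000·r/800) / ln(1+r) = 80.67.
Round up to a whole number of payments: n = 81.

81 payments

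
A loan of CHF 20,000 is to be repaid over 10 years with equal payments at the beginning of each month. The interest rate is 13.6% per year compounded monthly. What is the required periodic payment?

Level annuity due; solve PV = PMT × [(1 − (1+r)^−n)/r] × (1+r) for PMT.
Periodic rate r = 0.136/12 per month; n is counted in months.
With n = 120: PMT = 20,000 / ([(1 − (1+r)^−n)/r] × (1+r)) = CHF 302.31

CHF 302.31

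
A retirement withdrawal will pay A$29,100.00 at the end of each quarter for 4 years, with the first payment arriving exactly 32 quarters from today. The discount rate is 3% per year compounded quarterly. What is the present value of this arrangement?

A$346,809.43

Ordinary annuity of 16 payments, first payment at period 32.
Periodic rate r = 0.03/4 per quarter; n is counted in quarters.
The ordinary-annuity PV formula values the stream one period before the first payment (period 31); discount that back 31 periods:
PV₀ = 29,100 × [1 − (1+r)^−16] / r × (1+r)^−31 = A$346,809.43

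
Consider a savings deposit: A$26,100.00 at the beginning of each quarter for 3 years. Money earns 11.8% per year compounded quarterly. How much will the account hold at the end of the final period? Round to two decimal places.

This is an annuity due: 12 deposits of A$26,100.00 at the beginning of each quarter.
Periodic rate r = 0.118/4 per quarter; n is counted in quarters.
FV = PMT × [((1+r)^n − 1)/r] × (1+r) = 26,100 × [(1+r)^12 − 1] / r × (1+r) = A$380,257.72

A$380,257.72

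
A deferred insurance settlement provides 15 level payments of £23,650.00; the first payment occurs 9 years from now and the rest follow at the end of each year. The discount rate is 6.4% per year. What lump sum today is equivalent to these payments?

Ordinary annuity of 15 payments, first payment at period 9.
Periodic rate r = 0.064 per year.
The ordinary-annuity PV formula values the stream one period before the first payment (period 8); discount that back 8 periods:
PV₀ = 23,650 × [1 − (1+r)^−15] / r × (1+r)^−8 = £136,252.33

£136,252.33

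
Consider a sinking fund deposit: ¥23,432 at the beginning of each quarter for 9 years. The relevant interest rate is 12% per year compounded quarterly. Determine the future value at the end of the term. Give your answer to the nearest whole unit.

¥1,527,162

This is an annuity due: 36 deposits of ¥23,432 at the beginning of each quarter.
Periodic rate r = 0.12/4 per quarter; n is counted in quarters.
FV = PMT × [((1+r)^n − 1)/r] × (1+r) = 23,432 × [(1+r)^36 − 1] / r × (1+r) = ¥1,527,162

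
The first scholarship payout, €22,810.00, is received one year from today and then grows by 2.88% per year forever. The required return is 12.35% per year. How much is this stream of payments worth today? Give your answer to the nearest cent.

€240,865.89

Periodic rate r = 0.1235 per year.
Growing perpetuity (Gordon): PV = PMT₁ / (r − g) = 22,810 / (r − 0.0288) = €240,865.89.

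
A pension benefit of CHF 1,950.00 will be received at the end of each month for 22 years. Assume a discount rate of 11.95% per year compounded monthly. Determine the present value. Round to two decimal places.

CHF 181,502.75

This is an ordinary annuity: 264 payments of CHF 1,950.00 at the end of each month.
Periodic rate r = 0.1195/12 per month; n is counted in months.
PV = PMT × [(1 − (1+r)^−n)/r] = 1,950 × [1 − (1+r)^−264] / r = CHF 181,502.75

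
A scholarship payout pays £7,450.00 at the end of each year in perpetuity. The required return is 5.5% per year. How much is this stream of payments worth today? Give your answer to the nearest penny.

£135,454.55

Periodic rate r = 0.055 per year.
Level perpetuity: PV = PMT / r = 7,450 / (0.055) = £135,454.55.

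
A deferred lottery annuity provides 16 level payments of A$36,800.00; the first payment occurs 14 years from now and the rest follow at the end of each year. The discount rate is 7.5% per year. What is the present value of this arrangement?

A$131,387.96

Ordinary annuity of 16 payments, first payment at period 14.
Periodic rate r = 0.075 per year.
The ordinary-annuity PV formula values the stream one period before the first payment (period 13); discount that back 13 periods:
PV₀ = 36,800 × [1 − (1+r)^−16] / r × (1+r)^−13 = A$131,387.96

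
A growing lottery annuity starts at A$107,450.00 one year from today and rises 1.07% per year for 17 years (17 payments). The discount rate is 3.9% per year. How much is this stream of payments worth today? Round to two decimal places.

A$1,422,527.44

Periodic rate r = 0.039 per year.
Growing ordinary annuity: PV = PMT₁ × [1 − ((1+g)/(1+r))^n] / (r − g) = 107,450 × [1 − ((1+0.0107)/(1+r))^17] / (r − 0.0107) = A$1,422,527.44.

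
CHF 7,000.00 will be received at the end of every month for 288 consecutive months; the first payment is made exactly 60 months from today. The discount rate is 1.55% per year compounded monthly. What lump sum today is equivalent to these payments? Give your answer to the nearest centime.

Ordinary annuity of 288 payments, first payment at period 60.
Periodic rate r = 0.0155/12 per month; n is counted in months.
The ordinary-annuity PV formula values the stream one period before the first payment (period 59); discount that back 59 periods:
PV₀ = 7,000 × [1 − (1+r)^−288] / r × (1+r)^−59 = CHF 1,559,215.28

CHF 1,559,215.28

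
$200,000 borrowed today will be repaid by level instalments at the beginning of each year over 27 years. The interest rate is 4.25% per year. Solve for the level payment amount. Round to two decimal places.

$12,080.07

Level annuity due; solve PV = PMT × [(1 − (1+r)^−n)/r] × (1+r) for PMT.
Periodic rate r = 0.0425 per year.
With n = 27: PMT = 200,000 / ([(1 − (1+r)^−n)/r] × (1+r)) = $12,080.07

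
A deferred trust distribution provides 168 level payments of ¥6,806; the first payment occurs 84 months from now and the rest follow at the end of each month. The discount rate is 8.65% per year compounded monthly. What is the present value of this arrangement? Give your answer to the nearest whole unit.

Ordinary annuity of 168 payments, first payment at period 84.
Periodic rate r = 0.0865/12 per month; n is counted in months.
The ordinary-annuity PV formula values the stream one period before the first payment (period 83); discount that back 83 periods:
PV₀ = 6,806 × [1 − (1+r)^−168] / r × (1+r)^−83 = ¥364,545

¥364,545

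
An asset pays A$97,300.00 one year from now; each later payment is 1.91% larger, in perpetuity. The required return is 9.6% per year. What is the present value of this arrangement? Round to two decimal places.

A$1,265,279.58

Periodic rate r = 0.096 per year.
Growing perpetuity (Gordon): PV = PMT₁ / (r − g) = 97,300 / (r − 0.0191) = A$1,265,279.58.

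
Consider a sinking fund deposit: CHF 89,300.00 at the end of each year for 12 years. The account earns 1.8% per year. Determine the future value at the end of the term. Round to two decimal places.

This is an ordinary annuity: 12 deposits of CHF 89,300.00 at the end of each year.
Periodic rate r = 0.018 per year.
FV = PMT × [((1+r)^n − 1)/r] = 89,300 × [(1+r)^12 − 1] / r = CHF 1,184,319.08

CHF 1,184,319.08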